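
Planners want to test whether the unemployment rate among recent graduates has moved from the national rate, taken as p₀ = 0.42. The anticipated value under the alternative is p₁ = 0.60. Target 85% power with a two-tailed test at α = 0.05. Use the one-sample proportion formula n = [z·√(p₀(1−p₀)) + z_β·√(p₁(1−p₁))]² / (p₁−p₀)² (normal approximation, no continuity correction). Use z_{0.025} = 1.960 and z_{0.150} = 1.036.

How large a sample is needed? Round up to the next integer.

n = [z_{α/2}·√(p₀q₀) + z_β·√(p₁q₁)]² / (p₁ − p₀)²
  = [1.960·√(0.42·0.58) + 1.036·√(0.60·0.40)]² / (0.18)²
  = [1.960·0.4936 + 1.036·0.4899]² / 0.0324
  = [1.4749]² / 0.0324
  = 67.14
Round up → n = 68.

n = 68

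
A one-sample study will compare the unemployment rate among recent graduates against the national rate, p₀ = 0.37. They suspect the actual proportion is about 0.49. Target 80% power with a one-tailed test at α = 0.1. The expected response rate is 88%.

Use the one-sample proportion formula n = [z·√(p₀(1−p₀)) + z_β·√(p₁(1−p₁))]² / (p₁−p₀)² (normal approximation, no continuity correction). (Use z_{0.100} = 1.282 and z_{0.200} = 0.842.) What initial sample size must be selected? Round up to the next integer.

n = 86

n = [z_α·√(p₀q₀) + z_β·√(p₁q₁)]² / (p₁ − p₀)²
  = [1.282·√(0.37·0.63) + 0.842·√(0.49·0.51)]² / (0.12)²
  = [1.282·0.4828 + 0.842·0.4999]² / 0.0144
  = [1.0399]² / 0.0144
  = 75.09
Adjust for 88% response: 75.09 / 0.88 = 85.33.
Round up → n = 86.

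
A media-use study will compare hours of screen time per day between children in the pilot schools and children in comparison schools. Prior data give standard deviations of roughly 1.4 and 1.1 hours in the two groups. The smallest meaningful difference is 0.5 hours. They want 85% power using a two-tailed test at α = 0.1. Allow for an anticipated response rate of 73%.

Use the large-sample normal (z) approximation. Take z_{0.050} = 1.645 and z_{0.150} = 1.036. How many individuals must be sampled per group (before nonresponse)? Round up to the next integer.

n = (z_{α/2} + z_β)² · (σ₁² + σ₂²) / δ²
  = (1.645 + 1.036)² · (1.4² + 1.1² = 3.17) / 0.5²
  = 7.1878 · 3.17 / 0.25
  = 91.14
Adjust for 73% response: 91.14 / 0.73 = 124.85.
Round up → n = 125 per group.

n = 125 per group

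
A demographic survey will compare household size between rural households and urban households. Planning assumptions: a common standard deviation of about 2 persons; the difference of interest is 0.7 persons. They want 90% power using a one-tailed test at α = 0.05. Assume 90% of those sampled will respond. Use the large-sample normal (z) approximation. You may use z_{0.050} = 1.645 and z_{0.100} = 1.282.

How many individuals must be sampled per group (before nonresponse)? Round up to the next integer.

n = 156 per group

n = (z_α + z_β)² · (σ₁² + σ₂²) / δ²
  = (1.645 + 1.282)² · (2·2² = 8) / 0.7²
  = 8.5673 · 8 / 0.49
  = 139.87
Adjust for 90% response: 139.87 / 0.90 = 155.42.
Round up → n = 156 per group.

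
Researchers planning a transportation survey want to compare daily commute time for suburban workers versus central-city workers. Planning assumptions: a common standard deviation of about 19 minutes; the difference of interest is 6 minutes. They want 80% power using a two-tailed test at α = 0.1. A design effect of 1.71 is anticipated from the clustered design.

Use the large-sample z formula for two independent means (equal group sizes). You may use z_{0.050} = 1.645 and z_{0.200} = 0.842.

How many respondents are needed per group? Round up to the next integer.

n = (z_{α/2} + z_β)² · (σ₁² + σ₂²) / δ²
  = (1.645 + 0.842)² · (2·19² = 722) / 6²
  = 6.1852 · 722 / 36
  = 124.05
Design effect: 1.71 × 124.05 = 212.12.
Round up → n = 213 per group.

n = 213 per group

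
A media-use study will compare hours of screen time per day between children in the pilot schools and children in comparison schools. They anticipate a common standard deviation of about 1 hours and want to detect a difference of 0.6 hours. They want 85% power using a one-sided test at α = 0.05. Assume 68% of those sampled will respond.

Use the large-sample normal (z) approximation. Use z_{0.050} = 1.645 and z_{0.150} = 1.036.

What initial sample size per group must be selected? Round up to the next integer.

n = 59 per group

n = (z_α + z_β)² · (σ₁² + σ₂²) / δ²
  = (1.645 + 1.036)² · (2·1² = 2) / 0.6²
  = 7.1878 · 2 / 0.36
  = 39.93
Adjust for 68% response: 39.93 / 0.68 = 58.72.
Round up → n = 59 per group.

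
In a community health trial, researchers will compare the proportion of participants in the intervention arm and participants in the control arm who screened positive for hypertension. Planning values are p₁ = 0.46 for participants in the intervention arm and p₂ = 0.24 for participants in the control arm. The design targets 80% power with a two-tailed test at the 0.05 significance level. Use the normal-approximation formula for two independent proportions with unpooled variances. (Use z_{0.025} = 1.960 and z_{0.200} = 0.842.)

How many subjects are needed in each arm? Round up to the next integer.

n = (z_{α/2} + z_β)² · [p₁(1−p₁) + p₂(1−p₂)] / (p₁ − p₂)²
  = (1.960 + 0.842)² · (0.46·0.54 + 0.24·0.76) / (0.22)²
  = (2.802)² · (0.2484 + 0.1824) / 0.0484
  = 7.8512 · 0.4308 / 0.0484
  = 69.88
Round up → n = 70 per group.

n = 70 per group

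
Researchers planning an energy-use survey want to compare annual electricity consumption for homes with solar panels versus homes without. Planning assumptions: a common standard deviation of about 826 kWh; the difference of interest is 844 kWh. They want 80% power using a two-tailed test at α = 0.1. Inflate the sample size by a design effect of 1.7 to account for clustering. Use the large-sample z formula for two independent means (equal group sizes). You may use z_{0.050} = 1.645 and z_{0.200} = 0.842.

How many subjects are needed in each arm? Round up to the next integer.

n = (z_{α/2} + z_β)² · (σ₁² + σ₂²) / δ²
  = (1.645 + 0.842)² · (2·826² = 1364552) / 844²
  = 6.1852 · 1364552 / 712336
  = 11.85
Design effect: 1.7 × 11.85 = 20.14.
Round up → n = 21 per group.

n = 21 per group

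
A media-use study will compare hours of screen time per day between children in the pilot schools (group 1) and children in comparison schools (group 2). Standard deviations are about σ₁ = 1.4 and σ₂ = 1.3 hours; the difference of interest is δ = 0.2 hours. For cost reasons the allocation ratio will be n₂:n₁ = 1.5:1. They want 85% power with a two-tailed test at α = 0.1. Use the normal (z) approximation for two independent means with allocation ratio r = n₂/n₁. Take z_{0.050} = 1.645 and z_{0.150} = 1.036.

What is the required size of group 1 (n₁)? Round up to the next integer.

n₁ = 555

n₁ = (z_{α/2} + z_β)² · (σ₁² + σ₂²/r) / δ²
   = (1.645 + 1.036)² · (1.4² + 1.3²/1.5) / 0.2²
   = 7.1878 · (1.96 + 1.1267) / 0.04
   = 7.1878 · 3.0867 / 0.04
   = 554.66
Round up → n₁ = 555; n₂ = r·n₁ = 1.5 × 555 = 833.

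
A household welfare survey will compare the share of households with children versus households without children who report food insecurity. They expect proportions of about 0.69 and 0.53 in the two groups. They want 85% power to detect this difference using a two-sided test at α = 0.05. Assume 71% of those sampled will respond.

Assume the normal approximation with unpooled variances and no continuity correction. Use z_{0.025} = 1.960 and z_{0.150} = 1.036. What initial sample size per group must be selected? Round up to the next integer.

n = 229 per group

n = (z_{α/2} + z_β)² · [p₁(1−p₁) + p₂(1−p₂)] / (p₁ − p₂)²
  = (1.960 + 1.036)² · (0.69·0.31 + 0.53·0.47) / (0.16)²
  = (2.996)² · (0.2139 + 0.2491) / 0.0256
  = 8.9760 · 0.4630 / 0.0256
  = 162.34
Adjust for 71% response: 162.34 / 0.71 = 228.65.
Round up → n = 229 per group.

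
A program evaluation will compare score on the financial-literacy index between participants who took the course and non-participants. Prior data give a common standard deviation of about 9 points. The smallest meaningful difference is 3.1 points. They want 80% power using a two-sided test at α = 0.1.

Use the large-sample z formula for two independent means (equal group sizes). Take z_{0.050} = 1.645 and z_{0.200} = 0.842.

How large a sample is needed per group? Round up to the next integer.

n = 105 per group

n = (z_{α/2} + z_β)² · (σ₁² + σ₂²) / δ²
  = (1.645 + 0.842)² · (2·9² = 162) / 3.1²
  = 6.1852 · 162 / 9.61
  = 104.27
Round up → n = 105 per group.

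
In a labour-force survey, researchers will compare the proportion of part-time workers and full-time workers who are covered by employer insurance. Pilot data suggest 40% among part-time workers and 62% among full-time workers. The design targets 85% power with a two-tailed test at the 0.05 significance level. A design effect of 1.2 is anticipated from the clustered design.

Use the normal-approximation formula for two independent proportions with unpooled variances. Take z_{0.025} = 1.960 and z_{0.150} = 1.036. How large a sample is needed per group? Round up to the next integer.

n = 106 per group

n = (z_{α/2} + z_β)² · [p₁(1−p₁) + p₂(1−p₂)] / (p₁ − p₂)²
  = (1.960 + 1.036)² · (0.40·0.60 + 0.62·0.38) / (-0.22)²
  = (2.996)² · (0.2400 + 0.2356) / 0.0484
  = 8.9760 · 0.4756 / 0.0484
  = 88.20
Design effect: 1.2 × 88.20 = 105.84.
Round up → n = 106 per group.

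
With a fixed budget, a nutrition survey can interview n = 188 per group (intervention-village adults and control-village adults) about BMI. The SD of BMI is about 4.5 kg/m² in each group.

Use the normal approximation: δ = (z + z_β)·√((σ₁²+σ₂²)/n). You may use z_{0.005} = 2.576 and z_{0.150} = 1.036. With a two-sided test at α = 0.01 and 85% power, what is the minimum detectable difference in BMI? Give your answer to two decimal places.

δ = (z_{α/2} + z_β) · √((σ₁²+σ₂²)/n)
  = (2.576 + 1.036) · √(40.5/188)
  = 3.612 · √0.21543
  = 3.612 · 0.4641
  = 1.6765

Minimum detectable difference ≈ 1.68 kg/m²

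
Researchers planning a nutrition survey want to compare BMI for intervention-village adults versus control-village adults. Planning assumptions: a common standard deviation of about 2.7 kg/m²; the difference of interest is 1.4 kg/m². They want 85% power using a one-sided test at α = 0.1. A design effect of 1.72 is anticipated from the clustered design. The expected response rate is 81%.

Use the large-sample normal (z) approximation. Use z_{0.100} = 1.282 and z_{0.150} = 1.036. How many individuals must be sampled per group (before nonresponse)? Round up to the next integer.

n = 85 per group

n = (z_α + z_β)² · (σ₁² + σ₂²) / δ²
  = (1.282 + 1.036)² · (2·2.7² = 14.58) / 1.4²
  = 5.3731 · 14.58 / 1.96
  = 39.97
Design effect: 1.72 × 39.97 = 68.75.
Adjust for 81% response: 68.75 / 0.81 = 84.87.
Round up → n = 85 per group.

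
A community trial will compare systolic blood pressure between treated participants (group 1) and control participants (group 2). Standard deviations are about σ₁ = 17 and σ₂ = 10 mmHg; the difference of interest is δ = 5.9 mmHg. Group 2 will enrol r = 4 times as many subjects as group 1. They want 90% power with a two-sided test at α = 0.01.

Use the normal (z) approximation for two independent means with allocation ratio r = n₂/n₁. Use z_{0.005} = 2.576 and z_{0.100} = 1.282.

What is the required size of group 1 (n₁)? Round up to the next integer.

n₁ = 135

n₁ = (z_{α/2} + z_β)² · (σ₁² + σ₂²/r) / δ²
   = (2.576 + 1.282)² · (17² + 10²/4) / 5.9²
   = 14.8842 · (289 + 25) / 34.81
   = 14.8842 · 314 / 34.81
   = 134.26
Round up → n₁ = 135; n₂ = r·n₁ = 4 × 135 = 540.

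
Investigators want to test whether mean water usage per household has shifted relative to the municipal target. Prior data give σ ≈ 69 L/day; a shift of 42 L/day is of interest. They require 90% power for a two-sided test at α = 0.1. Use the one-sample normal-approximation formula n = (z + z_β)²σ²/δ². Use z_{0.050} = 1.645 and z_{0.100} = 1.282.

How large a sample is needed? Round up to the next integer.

n = (z_{α/2} + z_β)² · σ² / δ²
  = (1.645 + 1.282)² · 69² / 42²
  = 8.5673 · 4761 / 1764
  = 23.12
Round up → n = 24.

n = 24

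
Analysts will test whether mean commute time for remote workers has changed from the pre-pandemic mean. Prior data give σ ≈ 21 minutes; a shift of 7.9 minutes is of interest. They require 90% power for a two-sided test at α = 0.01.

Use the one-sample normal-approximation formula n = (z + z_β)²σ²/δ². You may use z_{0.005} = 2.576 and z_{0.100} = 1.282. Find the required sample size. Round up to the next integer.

n = 106

n = (z_{α/2} + z_β)² · σ² / δ²
  = (2.576 + 1.282)² · 21² / 7.9²
  = 14.8842 · 441 / 62.41
  = 105.17
Round up → n = 106.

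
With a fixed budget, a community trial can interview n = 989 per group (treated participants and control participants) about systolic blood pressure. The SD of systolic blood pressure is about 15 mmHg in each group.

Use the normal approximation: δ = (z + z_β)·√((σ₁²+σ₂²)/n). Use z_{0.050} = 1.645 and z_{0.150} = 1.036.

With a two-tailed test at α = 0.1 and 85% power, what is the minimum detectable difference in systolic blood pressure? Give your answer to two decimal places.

δ = (z_{α/2} + z_β) · √((σ₁²+σ₂²)/n)
  = (1.645 + 1.036) · √(450/989)
  = 2.681 · √0.45501
  = 2.681 · 0.6745
  = 1.8084

Minimum detectable difference ≈ 1.81 mmHg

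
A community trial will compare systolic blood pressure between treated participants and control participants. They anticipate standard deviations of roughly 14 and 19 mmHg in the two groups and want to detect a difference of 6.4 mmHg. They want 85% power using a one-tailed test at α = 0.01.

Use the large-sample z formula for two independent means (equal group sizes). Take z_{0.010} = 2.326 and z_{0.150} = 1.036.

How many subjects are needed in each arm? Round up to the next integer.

n = (z_α + z_β)² · (σ₁² + σ₂²) / δ²
  = (2.326 + 1.036)² · (14² + 19² = 557) / 6.4²
  = 11.3030 · 557 / 40.96
  = 153.71
Round up → n = 154 per group.

n = 154 per group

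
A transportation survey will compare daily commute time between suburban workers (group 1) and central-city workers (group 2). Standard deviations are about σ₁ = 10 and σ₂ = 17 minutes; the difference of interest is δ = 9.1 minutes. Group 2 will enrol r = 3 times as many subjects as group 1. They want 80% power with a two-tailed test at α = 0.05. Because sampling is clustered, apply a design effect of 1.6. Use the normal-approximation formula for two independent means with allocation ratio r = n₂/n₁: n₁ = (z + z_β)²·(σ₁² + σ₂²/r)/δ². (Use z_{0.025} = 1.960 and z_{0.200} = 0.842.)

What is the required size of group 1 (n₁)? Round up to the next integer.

n₁ = 30

n₁ = (z_{α/2} + z_β)² · (σ₁² + σ₂²/r) / δ²
   = (1.960 + 0.842)² · (10² + 17²/3) / 9.1²
   = 7.8512 · (100 + 96.3333) / 82.81
   = 7.8512 · 196.3333 / 82.81
   = 18.61
Design effect: 1.6 × 18.61 = 29.78.
Round up → n₁ = 30; n₂ = r·n₁ = 3 × 30 = 90.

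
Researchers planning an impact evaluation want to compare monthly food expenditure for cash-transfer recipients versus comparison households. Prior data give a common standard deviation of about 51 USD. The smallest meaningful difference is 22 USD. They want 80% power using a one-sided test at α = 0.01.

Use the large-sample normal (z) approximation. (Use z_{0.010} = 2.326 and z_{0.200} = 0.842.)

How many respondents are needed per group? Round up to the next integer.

n = (z_α + z_β)² · (σ₁² + σ₂²) / δ²
  = (2.326 + 0.842)² · (2·51² = 5202) / 22²
  = 10.0362 · 5202 / 484
  = 107.87
Round up → n = 108 per group.

n = 108 per group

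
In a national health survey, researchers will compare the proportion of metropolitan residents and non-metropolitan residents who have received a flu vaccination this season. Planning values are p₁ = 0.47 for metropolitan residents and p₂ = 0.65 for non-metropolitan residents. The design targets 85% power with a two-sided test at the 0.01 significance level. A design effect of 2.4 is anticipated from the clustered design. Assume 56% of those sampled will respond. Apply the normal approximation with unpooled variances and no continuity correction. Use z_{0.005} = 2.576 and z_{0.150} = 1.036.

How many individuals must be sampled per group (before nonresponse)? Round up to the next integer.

n = (z_{α/2} + z_β)² · [p₁(1−p₁) + p₂(1−p₂)] / (p₁ − p₂)²
  = (2.576 + 1.036)² · (0.47·0.53 + 0.65·0.35) / (-0.18)²
  = (3.612)² · (0.2491 + 0.2275) / 0.0324
  = 13.0465 · 0.4766 / 0.0324
  = 191.91
Design effect: 2.4 × 191.91 = 460.59.
Adjust for 56% response: 460.59 / 0.56 = 822.48.
Round up → n = 823 per group.

n = 823 per group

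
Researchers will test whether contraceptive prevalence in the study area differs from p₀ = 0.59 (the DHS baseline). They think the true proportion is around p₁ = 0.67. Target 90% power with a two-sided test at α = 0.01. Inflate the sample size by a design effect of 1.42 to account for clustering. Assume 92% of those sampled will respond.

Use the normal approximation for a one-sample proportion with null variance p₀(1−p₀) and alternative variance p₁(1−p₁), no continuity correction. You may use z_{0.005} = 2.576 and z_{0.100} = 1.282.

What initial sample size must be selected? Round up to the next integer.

n = [z_{α/2}·√(p₀q₀) + z_β·√(p₁q₁)]² / (p₁ − p₀)²
  = [2.576·√(0.59·0.41) + 1.282·√(0.67·0.33)]² / (0.08)²
  = [2.576·0.4918 + 1.282·0.4702]² / 0.0064
  = [1.8698]² / 0.0064
  = 546.26
Design effect: 1.42 × 546.26 = 775.69.
Adjust for 92% response: 775.69 / 0.92 = 843.14.
Round up → n = 844.

n = 844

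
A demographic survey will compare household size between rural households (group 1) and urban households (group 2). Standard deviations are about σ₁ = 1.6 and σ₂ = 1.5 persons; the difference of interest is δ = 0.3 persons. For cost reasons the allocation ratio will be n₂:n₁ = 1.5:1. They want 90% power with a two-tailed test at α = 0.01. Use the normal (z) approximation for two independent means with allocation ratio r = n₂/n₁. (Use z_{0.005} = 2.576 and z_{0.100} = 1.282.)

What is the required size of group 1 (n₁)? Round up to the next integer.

n₁ = (z_{α/2} + z_β)² · (σ₁² + σ₂²/r) / δ²
   = (2.576 + 1.282)² · (1.6² + 1.5²/1.5) / 0.3²
   = 14.8842 · (2.56 + 1.5) / 0.09
   = 14.8842 · 4.06 / 0.09
   = 671.44
Round up → n₁ = 672; n₂ = r·n₁ = 1.5 × 672 = 1008.

n₁ = 672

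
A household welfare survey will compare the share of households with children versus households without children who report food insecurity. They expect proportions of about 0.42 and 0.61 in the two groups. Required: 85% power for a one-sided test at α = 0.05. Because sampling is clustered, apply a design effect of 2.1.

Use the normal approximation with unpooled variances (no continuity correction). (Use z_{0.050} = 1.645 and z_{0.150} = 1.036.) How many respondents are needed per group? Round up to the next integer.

n = (z_α + z_β)² · [p₁(1−p₁) + p₂(1−p₂)] / (p₁ − p₂)²
  = (1.645 + 1.036)² · (0.42·0.58 + 0.61·0.39) / (-0.19)²
  = (2.681)² · (0.2436 + 0.2379) / 0.0361
  = 7.1878 · 0.4815 / 0.0361
  = 95.87
Design effect: 2.1 × 95.87 = 201.33.
Round up → n = 202 per group.

n = 202 per group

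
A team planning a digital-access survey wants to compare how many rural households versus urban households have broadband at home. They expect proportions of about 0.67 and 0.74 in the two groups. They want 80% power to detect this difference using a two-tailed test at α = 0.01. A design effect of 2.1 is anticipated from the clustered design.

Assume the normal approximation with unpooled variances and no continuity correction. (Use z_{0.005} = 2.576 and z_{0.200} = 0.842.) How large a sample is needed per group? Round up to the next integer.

n = (z_{α/2} + z_β)² · [p₁(1−p₁) + p₂(1−p₂)] / (p₁ − p₂)²
  = (2.576 + 0.842)² · (0.67·0.33 + 0.74·0.26) / (-0.07)²
  = (3.418)² · (0.2211 + 0.1924) / 0.0049
  = 11.6827 · 0.4135 / 0.0049
  = 985.88
Design effect: 2.1 × 985.88 = 2070.35.
Round up → n = 2071 per group.

n = 2071 per group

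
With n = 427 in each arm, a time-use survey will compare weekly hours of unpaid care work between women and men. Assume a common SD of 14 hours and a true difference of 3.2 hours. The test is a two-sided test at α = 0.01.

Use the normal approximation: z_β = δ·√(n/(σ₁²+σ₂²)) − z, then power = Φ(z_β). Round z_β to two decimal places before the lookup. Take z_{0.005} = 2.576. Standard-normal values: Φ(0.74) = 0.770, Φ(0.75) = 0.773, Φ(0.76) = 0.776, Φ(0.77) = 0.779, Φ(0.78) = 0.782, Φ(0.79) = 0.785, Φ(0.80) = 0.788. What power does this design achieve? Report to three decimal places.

Power ≈ 0.776

z_β = δ·√(n/(σ₁²+σ₂²)) − z_{α/2}
    = 3.2 · √(427/392) − 2.576
    = 3.2 · 1.04369 − 2.576
    = 3.3398 − 2.576 = 0.7638 → 0.76
Power = Φ(0.76) = 0.776.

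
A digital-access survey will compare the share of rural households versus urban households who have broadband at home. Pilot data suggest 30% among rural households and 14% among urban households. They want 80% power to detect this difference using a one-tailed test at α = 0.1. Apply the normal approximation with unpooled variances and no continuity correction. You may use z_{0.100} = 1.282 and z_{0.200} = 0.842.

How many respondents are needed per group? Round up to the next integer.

n = 59 per group

n = (z_α + z_β)² · [p₁(1−p₁) + p₂(1−p₂)] / (p₁ − p₂)²
  = (1.282 + 0.842)² · (0.30·0.70 + 0.14·0.86) / (0.16)²
  = (2.124)² · (0.2100 + 0.1204) / 0.0256
  = 4.5114 · 0.3304 / 0.0256
  = 58.22
Round up → n = 59 per group.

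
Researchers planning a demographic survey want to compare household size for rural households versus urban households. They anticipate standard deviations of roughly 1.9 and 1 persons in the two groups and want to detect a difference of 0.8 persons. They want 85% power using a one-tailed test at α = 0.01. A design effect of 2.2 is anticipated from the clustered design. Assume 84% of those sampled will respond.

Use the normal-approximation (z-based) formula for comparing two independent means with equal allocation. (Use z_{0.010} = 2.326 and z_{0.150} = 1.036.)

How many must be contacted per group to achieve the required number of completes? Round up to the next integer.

n = (z_α + z_β)² · (σ₁² + σ₂²) / δ²
  = (2.326 + 1.036)² · (1.9² + 1² = 4.61) / 0.8²
  = 11.3030 · 4.61 / 0.64
  = 81.42
Design effect: 2.2 × 81.42 = 179.12.
Adjust for 84% response: 179.12 / 0.84 = 213.24.
Round up → n = 214 per group.

n = 214 per group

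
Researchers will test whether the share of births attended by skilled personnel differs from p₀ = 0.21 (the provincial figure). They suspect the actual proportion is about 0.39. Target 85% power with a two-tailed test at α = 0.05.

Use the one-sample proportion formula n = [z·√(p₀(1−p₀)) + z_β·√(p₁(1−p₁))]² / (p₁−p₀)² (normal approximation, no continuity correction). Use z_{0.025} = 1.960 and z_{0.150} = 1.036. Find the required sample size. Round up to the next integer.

n = [z_{α/2}·√(p₀q₀) + z_β·√(p₁q₁)]² / (p₁ − p₀)²
  = [1.960·√(0.21·0.79) + 1.036·√(0.39·0.61)]² / (0.18)²
  = [1.960·0.4073 + 1.036·0.4877]² / 0.0324
  = [1.3036]² / 0.0324
  = 52.45
Round up → n = 53.

n = 53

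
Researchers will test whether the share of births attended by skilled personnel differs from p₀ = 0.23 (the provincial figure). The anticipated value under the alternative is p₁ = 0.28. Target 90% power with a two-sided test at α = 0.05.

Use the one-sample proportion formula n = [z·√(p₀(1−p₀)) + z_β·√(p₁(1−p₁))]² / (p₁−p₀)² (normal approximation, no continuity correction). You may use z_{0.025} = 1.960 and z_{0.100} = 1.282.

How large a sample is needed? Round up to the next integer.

n = 785

n = [z_{α/2}·√(p₀q₀) + z_β·√(p₁q₁)]² / (p₁ − p₀)²
  = [1.960·√(0.23·0.77) + 1.282·√(0.28·0.72)]² / (0.05)²
  = [1.960·0.4208 + 1.282·0.4490]² / 0.0025
  = [1.4004]² / 0.0025
  = 784.50
Round up → n = 785.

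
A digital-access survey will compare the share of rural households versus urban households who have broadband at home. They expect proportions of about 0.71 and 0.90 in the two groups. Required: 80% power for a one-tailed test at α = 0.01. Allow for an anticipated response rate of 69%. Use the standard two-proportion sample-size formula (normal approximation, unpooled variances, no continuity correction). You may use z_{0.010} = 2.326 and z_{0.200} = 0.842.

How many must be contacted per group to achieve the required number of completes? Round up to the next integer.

n = 120 per group

n = (z_α + z_β)² · [p₁(1−p₁) + p₂(1−p₂)] / (p₁ − p₂)²
  = (2.326 + 0.842)² · (0.71·0.29 + 0.90·0.10) / (-0.19)²
  = (3.168)² · (0.2059 + 0.0900) / 0.0361
  = 10.0362 · 0.2959 / 0.0361
  = 82.26
Adjust for 69% response: 82.26 / 0.69 = 119.22.
Round up → n = 120 per group.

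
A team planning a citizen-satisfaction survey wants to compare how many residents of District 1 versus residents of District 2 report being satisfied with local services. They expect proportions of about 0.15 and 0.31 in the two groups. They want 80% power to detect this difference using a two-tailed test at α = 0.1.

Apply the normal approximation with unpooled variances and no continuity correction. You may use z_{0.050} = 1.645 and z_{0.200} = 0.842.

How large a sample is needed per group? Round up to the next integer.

n = 83 per group

n = (z_{α/2} + z_β)² · [p₁(1−p₁) + p₂(1−p₂)] / (p₁ − p₂)²
  = (1.645 + 0.842)² · (0.15·0.85 + 0.31·0.69) / (-0.16)²
  = (2.487)² · (0.1275 + 0.2139) / 0.0256
  = 6.1852 · 0.3414 / 0.0256
  = 82.49
Round up → n = 83 per group.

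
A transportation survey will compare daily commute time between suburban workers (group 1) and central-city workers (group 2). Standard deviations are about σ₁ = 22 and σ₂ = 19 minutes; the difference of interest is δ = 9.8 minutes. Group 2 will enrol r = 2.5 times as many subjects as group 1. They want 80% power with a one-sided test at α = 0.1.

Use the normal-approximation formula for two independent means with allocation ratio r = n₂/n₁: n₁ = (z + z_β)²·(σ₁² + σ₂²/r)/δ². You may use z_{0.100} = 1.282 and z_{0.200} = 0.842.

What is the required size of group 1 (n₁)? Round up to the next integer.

n₁ = (z_α + z_β)² · (σ₁² + σ₂²/r) / δ²
   = (1.282 + 0.842)² · (22² + 19²/2.5) / 9.8²
   = 4.5114 · (484 + 144.4) / 96.04
   = 4.5114 · 628.4 / 96.04
   = 29.52
Round up → n₁ = 30; n₂ = r·n₁ = 2.5 × 30 = 75.

n₁ = 30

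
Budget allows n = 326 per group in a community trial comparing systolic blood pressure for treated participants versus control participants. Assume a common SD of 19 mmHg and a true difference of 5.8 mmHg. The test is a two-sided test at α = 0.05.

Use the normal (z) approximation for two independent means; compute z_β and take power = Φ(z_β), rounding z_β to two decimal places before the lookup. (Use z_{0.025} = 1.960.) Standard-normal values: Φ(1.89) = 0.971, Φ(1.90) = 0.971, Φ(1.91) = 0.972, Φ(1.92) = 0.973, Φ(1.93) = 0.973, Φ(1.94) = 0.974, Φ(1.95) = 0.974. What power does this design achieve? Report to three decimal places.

Power ≈ 0.974

z_β = δ·√(n/(σ₁²+σ₂²)) − z_{α/2}
    = 5.8 · √(326/722) − 1.960
    = 5.8 · 0.67196 − 1.960
    = 3.8973 − 1.960 = 1.9373 → 1.94
Power = Φ(1.94) = 0.974.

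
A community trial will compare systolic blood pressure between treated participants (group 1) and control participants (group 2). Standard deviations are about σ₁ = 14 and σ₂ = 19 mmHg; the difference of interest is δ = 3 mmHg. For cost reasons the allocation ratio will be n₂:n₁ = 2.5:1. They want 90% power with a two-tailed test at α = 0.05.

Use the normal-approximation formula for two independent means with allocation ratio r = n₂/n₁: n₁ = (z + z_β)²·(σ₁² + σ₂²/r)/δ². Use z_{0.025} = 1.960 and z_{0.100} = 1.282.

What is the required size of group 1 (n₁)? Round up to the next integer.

n₁ = 398

n₁ = (z_{α/2} + z_β)² · (σ₁² + σ₂²/r) / δ²
   = (1.960 + 1.282)² · (14² + 19²/2.5) / 3²
   = 10.5106 · (196 + 144.4) / 9
   = 10.5106 · 340.4 / 9
   = 397.53
Round up → n₁ = 398; n₂ = r·n₁ = 2.5 × 398 = 995.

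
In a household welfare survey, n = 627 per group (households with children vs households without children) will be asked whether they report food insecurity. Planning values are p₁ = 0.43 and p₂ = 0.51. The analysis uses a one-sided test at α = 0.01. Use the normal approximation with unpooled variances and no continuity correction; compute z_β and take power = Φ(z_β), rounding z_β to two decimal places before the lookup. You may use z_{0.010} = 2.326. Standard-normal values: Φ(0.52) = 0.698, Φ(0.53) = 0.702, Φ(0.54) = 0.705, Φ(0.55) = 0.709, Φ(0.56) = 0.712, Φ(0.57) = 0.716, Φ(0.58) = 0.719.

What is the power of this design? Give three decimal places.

z_β = |p₁−p₂|·√(n/[p₁q₁+p₂q₂]) − z_α
    = 0.08 · √(627/0.4950) − 2.326
    = 0.08 · 35.5903 − 2.326
    = 2.8472 − 2.326 = 0.5212 → 0.52
Power = Φ(0.52) = 0.698.

Power ≈ 0.698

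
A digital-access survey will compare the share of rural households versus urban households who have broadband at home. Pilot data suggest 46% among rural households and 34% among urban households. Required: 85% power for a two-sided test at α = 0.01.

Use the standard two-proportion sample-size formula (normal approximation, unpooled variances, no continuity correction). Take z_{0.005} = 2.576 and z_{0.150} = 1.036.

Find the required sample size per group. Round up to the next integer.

n = 429 per group

n = (z_{α/2} + z_β)² · [p₁(1−p₁) + p₂(1−p₂)] / (p₁ − p₂)²
  = (2.576 + 1.036)² · (0.46·0.54 + 0.34·0.66) / (0.12)²
  = (3.612)² · (0.2484 + 0.2244) / 0.0144
  = 13.0465 · 0.4728 / 0.0144
  = 428.36
Round up → n = 429 per group.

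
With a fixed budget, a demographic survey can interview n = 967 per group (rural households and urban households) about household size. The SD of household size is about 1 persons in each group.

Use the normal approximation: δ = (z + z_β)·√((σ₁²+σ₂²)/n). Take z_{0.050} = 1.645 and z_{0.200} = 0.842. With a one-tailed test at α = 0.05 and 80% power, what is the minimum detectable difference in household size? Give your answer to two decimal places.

Minimum detectable difference ≈ 0.11 persons

δ = (z_α + z_β) · √((σ₁²+σ₂²)/n)
  = (1.645 + 0.842) · √(2/967)
  = 2.487 · √0.00207
  = 2.487 · 0.0455
  = 0.1131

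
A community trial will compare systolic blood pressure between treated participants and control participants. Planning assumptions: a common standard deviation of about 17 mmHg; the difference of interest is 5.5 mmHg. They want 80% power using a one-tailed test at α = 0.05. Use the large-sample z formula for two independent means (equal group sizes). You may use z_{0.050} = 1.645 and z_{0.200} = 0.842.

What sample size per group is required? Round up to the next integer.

n = (z_α + z_β)² · (σ₁² + σ₂²) / δ²
  = (1.645 + 0.842)² · (2·17² = 578) / 5.5²
  = 6.1852 · 578 / 30.25
  = 118.18
Round up → n = 119 per group.

n = 119 per group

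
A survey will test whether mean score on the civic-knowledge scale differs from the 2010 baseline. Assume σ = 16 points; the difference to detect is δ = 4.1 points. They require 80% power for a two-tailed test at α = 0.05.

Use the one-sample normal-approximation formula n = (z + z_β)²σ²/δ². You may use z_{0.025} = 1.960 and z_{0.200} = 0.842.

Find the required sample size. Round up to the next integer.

n = (z_{α/2} + z_β)² · σ² / δ²
  = (1.960 + 0.842)² · 16² / 4.1²
  = 7.8512 · 256 / 16.81
  = 119.57
Round up → n = 120.

n = 120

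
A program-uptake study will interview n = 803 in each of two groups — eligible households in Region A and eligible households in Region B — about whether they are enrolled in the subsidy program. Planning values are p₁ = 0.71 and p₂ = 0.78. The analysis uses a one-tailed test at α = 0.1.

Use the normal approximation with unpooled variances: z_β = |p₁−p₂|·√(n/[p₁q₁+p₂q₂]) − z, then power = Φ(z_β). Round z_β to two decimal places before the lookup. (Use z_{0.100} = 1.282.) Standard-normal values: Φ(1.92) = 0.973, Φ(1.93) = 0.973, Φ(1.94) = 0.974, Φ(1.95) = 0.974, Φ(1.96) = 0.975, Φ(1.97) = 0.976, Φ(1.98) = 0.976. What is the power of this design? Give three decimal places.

Power ≈ 0.974

z_β = |p₁−p₂|·√(n/[p₁q₁+p₂q₂]) − z_α
    = 0.07 · √(803/0.3775) − 1.282
    = 0.07 · 46.1211 − 1.282
    = 3.2285 − 1.282 = 1.9465 → 1.95
Power = Φ(1.95) = 0.974.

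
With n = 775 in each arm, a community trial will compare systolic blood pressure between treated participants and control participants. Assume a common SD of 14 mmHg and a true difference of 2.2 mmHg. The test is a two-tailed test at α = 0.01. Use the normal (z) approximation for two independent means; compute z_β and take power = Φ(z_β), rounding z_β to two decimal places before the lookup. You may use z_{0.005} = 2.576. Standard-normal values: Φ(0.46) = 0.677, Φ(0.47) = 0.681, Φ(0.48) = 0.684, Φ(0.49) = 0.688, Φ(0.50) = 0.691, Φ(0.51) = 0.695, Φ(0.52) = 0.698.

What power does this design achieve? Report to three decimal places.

z_β = δ·√(n/(σ₁²+σ₂²)) − z_{α/2}
    = 2.2 · √(775/392) − 2.576
    = 2.2 · 1.40607 − 2.576
    = 3.0934 − 2.576 = 0.5174 → 0.52
Power = Φ(0.52) = 0.698.

Power ≈ 0.698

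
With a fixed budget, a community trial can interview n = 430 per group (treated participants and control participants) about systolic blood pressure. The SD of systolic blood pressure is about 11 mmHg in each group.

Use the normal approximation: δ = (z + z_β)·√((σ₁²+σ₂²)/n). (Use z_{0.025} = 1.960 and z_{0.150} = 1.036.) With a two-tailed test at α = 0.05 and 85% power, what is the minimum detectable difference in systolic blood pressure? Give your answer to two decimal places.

Minimum detectable difference ≈ 2.25 mmHg

δ = (z_{α/2} + z_β) · √((σ₁²+σ₂²)/n)
  = (1.960 + 1.036) · √(242/430)
  = 2.996 · √0.56279
  = 2.996 · 0.7502
  = 2.2476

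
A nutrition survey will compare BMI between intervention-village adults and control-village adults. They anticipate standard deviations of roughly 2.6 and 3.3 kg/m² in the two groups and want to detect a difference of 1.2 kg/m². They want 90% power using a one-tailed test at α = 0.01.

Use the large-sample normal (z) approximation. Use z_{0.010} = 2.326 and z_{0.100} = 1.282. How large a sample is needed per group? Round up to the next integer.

n = (z_α + z_β)² · (σ₁² + σ₂²) / δ²
  = (2.326 + 1.282)² · (2.6² + 3.3² = 17.65) / 1.2²
  = 13.0177 · 17.65 / 1.44
  = 159.56
Round up → n = 160 per group.

n = 160 per group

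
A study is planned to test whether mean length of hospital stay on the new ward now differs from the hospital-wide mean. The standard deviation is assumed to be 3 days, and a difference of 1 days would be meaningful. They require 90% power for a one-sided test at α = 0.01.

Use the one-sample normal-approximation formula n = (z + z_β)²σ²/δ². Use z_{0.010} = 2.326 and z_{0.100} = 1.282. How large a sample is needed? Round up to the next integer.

n = 118

n = (z_α + z_β)² · σ² / δ²
  = (2.326 + 1.282)² · 3² / 1²
  = 13.0177 · 9 / 1
  = 117.16
Round up → n = 118.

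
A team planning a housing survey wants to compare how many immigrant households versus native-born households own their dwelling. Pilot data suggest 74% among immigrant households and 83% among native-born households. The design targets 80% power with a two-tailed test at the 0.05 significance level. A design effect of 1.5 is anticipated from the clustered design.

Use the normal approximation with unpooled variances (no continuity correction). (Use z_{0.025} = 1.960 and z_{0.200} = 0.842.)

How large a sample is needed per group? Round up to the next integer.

n = (z_{α/2} + z_β)² · [p₁(1−p₁) + p₂(1−p₂)] / (p₁ − p₂)²
  = (1.960 + 0.842)² · (0.74·0.26 + 0.83·0.17) / (-0.09)²
  = (2.802)² · (0.1924 + 0.1411) / 0.0081
  = 7.8512 · 0.3335 / 0.0081
  = 323.26
Design effect: 1.5 × 323.26 = 484.88.
Round up → n = 485 per group.

n = 485 per group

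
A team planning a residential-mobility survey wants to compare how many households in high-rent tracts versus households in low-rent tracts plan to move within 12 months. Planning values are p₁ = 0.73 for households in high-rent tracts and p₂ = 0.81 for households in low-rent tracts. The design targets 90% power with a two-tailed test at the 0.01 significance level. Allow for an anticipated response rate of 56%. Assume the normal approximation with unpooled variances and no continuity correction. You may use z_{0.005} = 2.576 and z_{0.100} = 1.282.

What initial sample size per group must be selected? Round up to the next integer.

n = (z_{α/2} + z_β)² · [p₁(1−p₁) + p₂(1−p₂)] / (p₁ − p₂)²
  = (2.576 + 1.282)² · (0.73·0.27 + 0.81·0.19) / (-0.08)²
  = (3.858)² · (0.1971 + 0.1539) / 0.0064
  = 14.8842 · 0.3510 / 0.0064
  = 816.30
Adjust for 56% response: 816.30 / 0.56 = 1457.68.
Round up → n = 1458 per group.

n = 1458 per group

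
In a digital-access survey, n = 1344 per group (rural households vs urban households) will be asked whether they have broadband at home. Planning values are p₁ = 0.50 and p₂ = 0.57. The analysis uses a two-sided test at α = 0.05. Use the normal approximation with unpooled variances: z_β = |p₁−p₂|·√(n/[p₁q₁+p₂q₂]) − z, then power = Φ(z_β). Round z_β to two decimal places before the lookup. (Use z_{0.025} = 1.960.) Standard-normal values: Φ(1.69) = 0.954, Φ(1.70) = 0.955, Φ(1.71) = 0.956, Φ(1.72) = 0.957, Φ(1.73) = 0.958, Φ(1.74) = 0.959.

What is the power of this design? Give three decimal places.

z_β = |p₁−p₂|·√(n/[p₁q₁+p₂q₂]) − z_{α/2}
    = 0.07 · √(1344/0.4951) − 1.960
    = 0.07 · 52.1019 − 1.960
    = 3.6471 − 1.960 = 1.6871 → 1.69
Power = Φ(1.69) = 0.954.

Power ≈ 0.954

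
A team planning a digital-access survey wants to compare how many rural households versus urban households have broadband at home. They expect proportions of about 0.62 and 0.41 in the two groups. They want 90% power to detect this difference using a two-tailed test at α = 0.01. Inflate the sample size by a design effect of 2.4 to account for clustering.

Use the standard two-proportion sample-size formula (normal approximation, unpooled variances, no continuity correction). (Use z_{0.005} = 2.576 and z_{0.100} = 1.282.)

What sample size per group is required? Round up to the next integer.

n = (z_{α/2} + z_β)² · [p₁(1−p₁) + p₂(1−p₂)] / (p₁ − p₂)²
  = (2.576 + 1.282)² · (0.62·0.38 + 0.41·0.59) / (0.21)²
  = (3.858)² · (0.2356 + 0.2419) / 0.0441
  = 14.8842 · 0.4775 / 0.0441
  = 161.16
Design effect: 2.4 × 161.16 = 386.79.
Round up → n = 387 per group.

n = 387 per group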